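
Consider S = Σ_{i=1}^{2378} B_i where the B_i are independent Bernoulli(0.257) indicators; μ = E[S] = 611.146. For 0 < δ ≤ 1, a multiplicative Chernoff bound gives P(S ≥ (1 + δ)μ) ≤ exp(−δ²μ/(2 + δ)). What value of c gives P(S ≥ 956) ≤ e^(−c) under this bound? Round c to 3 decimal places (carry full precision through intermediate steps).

Write 956 = (1 + δ)μ, so δ = 956/611.146 − 1 = 0.5642743…
Then the exponent is δ²μ/(2 + δ) = (956 − μ)² / (μ·(2 + δ)) = 75.885898.

75.886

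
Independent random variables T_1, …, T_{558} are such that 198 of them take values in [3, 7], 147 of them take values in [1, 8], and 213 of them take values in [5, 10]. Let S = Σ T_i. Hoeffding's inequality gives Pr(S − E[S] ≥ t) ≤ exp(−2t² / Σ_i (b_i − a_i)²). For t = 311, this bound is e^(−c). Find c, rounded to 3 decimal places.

12.324

Σ(b_i − a_i)² = 198·4² + 147·7² + 213·5² = 15696.
c = 2t² / 15696 = 2·311² / 15696 = 12.3243.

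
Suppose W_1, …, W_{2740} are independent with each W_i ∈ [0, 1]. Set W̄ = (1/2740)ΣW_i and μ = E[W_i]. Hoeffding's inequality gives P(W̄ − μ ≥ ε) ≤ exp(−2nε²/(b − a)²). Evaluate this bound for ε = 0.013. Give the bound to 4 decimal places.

0.3961

Exponent: 2nε²/(b − a)² = 2·2740·0.013² / 1² = 0.92612.
Bound = exp(−0.92612) = 0.39609.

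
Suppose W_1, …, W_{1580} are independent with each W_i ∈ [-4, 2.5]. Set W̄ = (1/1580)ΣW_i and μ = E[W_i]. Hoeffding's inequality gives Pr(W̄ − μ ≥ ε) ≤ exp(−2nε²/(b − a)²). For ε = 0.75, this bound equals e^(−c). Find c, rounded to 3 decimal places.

c = 2nε²/(b − a)² = 2·1580·0.75² / 6.5² = 42.0710.

42.071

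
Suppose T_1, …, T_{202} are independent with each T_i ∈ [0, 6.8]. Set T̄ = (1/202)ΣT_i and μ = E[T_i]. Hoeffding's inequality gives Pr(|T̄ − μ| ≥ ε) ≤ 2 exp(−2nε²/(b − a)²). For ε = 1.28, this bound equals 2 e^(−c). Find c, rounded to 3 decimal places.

14.315

c = 2nε²/(b − a)² = 2·202·1.28² / 6.8² = 14.3147.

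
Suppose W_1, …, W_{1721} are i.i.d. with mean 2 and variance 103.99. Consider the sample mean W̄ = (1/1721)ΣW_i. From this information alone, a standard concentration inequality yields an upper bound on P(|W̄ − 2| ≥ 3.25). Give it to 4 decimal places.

With mean and variance of each term known, Chebyshev's inequality bounds the deviation of the sum (or sample mean).
Var(W̄) = Var(W_i)/n = 103.99/1721 = 0.060424.
Chebyshev: P(|W̄ − 2| ≥ 3.25) ≤ Var(W̄)/(3.25)² = 103.99/(1721·3.25²) = 0.0057.

0.0057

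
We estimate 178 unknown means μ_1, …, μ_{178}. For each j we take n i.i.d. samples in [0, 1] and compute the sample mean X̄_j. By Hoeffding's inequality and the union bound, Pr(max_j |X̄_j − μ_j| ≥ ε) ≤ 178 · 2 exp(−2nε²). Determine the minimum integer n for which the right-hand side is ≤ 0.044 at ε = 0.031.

4682

Need 2·178·exp(−2nε²) ≤ 0.044, i.e. exp(−2nε²) ≤ 0.044/356.
So 2nε² ≥ ln(356/0.044) = 8.998496.
Hence n ≥ 8.998496/(2·0.031²) = 4681.840.
The smallest integer n is 4682.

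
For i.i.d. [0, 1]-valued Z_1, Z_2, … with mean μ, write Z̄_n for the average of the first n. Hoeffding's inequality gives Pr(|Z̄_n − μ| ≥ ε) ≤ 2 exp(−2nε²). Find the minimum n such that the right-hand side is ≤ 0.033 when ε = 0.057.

Require 2·exp(−2nε²) ≤ 0.033, i.e. 2nε² ≥ ln(2/0.033) = 4.104395.
So n ≥ 4.104395 / (2·0.057²) = 631.640.
The smallest integer n is 632.

632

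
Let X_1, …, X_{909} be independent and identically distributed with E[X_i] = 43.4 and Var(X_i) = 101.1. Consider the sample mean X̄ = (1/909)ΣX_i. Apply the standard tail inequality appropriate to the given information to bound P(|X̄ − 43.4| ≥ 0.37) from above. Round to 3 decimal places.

0.812

With mean and variance of each term known, Chebyshev's inequality bounds the deviation of the sum (or sample mean).
Var(X̄) = Var(X_i)/n = 101.1/909 = 0.11122.
Chebyshev: P(|X̄ − 43.4| ≥ 0.37) ≤ Var(X̄)/(0.37)² = 101.1/(909·0.37²) = 0.8124.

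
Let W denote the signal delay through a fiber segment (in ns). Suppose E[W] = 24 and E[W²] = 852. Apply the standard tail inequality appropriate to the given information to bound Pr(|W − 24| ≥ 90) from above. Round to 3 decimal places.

0.034

The first two moments determine the variance, so Chebyshev's inequality is the sharpest standard bound available.
Var(W) = E[W²] − (E[W])² = 852 − 576 = 276.
Chebyshev's inequality: Pr(|W − μ| ≥ t) ≤ Var(W)/t² = 276/8100 = 0.0341.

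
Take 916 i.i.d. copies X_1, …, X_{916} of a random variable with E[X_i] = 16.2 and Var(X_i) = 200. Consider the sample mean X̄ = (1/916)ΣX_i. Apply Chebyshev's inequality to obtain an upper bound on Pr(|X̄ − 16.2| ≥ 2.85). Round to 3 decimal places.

0.027

Var(X̄) = Var(X_i)/n = 200/916 = 0.21834.
Chebyshev: Pr(|X̄ − 16.2| ≥ 2.85) ≤ Var(X̄)/(2.85)² = 200/(916·2.85²) = 0.0269.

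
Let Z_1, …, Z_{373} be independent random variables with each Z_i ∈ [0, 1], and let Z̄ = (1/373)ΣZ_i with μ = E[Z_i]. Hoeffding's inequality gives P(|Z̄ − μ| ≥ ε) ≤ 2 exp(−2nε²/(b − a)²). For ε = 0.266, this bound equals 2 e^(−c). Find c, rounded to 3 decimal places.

52.784

c = 2nε²/(b − a)² = 2·373·0.266² / 1² = 52.7840.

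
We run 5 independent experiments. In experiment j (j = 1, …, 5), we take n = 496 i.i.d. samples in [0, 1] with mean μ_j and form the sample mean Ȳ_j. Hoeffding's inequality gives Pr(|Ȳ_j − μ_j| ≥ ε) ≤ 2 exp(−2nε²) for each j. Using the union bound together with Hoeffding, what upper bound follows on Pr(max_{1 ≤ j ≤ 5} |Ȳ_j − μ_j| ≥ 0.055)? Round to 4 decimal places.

0.4975

Per-experiment Hoeffding bound: 2·exp(−2·496·0.055²) = 2·exp(−3.00080) = 0.099495.
Union bound over 5 events: 5·0.099495 = 0.49747.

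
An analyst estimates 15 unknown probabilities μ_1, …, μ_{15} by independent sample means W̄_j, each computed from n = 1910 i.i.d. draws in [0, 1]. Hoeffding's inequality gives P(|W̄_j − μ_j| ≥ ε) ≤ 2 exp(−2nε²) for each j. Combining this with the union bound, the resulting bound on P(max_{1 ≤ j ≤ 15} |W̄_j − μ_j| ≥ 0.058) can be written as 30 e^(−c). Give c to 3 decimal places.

Union bound over the 15 events: P(max_{1 ≤ j ≤ 15} |W̄_j − μ_j| ≥ 0.058) ≤ 15·2·exp(−2nε²) = 30 exp(−2·1910·0.058²).
So c = 2·1910·0.058² = 12.8505.

12.850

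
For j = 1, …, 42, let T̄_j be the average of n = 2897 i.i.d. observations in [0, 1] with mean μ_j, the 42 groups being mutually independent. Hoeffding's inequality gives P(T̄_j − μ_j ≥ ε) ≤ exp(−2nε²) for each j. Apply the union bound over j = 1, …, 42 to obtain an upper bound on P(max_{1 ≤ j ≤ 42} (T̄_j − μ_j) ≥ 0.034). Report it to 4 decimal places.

0.0518

Per-experiment Hoeffding bound: exp(−2·2897·0.034²) = exp(−6.69786) = 0.0012335.
Union bound over 42 events: 42·0.0012335 = 0.05181.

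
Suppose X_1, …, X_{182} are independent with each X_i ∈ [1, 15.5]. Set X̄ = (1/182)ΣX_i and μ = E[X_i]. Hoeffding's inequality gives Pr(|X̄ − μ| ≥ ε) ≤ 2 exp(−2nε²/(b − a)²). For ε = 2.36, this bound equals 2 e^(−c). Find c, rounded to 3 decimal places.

c = 2nε²/(b − a)² = 2·182·2.36² / 14.5² = 9.6425.

9.642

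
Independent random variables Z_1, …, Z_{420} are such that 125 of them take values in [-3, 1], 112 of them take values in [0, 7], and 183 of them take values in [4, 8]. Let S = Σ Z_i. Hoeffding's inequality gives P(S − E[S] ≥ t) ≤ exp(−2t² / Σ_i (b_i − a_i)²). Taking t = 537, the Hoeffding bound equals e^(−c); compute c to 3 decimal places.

55.370

Σ(b_i − a_i)² = 125·4² + 112·7² + 183·4² = 10416.
c = 2t² / 10416 = 2·537² / 10416 = 55.3704.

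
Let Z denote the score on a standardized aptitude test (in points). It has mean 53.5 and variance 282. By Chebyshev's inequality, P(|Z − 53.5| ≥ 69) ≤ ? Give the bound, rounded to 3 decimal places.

0.059

Chebyshev: P(|Z − μ| ≥ t) ≤ Var(Z)/t².
Bound = 282 / 4761 = 0.0592.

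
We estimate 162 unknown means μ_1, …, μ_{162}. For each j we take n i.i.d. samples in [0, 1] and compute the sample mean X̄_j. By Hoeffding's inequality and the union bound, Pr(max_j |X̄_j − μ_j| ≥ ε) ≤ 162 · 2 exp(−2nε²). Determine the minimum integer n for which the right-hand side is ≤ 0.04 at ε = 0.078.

Need 2·162·exp(−2nε²) ≤ 0.04, i.e. exp(−2nε²) ≤ 0.04/324.
So 2nε² ≥ ln(324/0.04) = 8.999619.
Hence n ≥ 8.999619/(2·0.078²) = 739.614.
The smallest integer n is 740.

740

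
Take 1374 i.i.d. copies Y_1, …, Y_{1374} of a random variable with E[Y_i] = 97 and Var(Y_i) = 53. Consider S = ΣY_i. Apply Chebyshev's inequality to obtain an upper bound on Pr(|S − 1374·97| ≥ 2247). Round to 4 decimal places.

Var(S) = n·Var(Y_i) = 1374·53 = 72822.
Chebyshev: Pr(|S − 1374·97| ≥ 2247) ≤ Var(S)/2247² = 72822/5049009 = 0.0144.

0.0144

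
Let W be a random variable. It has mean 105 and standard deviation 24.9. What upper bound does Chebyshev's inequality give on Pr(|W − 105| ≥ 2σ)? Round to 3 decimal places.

Chebyshev: Pr(|W − μ| ≥ t) ≤ Var(W)/t².
Var(W) = σ² = 24.9² = 620.01.
t = 2·24.9 = 49.8.
Bound = 620.01 / 2480.04 = 0.2500.

0.250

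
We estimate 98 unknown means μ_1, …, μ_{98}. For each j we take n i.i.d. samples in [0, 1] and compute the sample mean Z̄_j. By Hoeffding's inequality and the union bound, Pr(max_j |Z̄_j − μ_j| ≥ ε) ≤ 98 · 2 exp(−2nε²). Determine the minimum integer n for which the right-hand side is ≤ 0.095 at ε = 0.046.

Need 2·98·exp(−2nε²) ≤ 0.095, i.e. exp(−2nε²) ≤ 0.095/196.
So 2nε² ≥ ln(196/0.095) = 7.631993.
Hence n ≥ 7.631993/(2·0.046²) = 1803.401.
The smallest integer n is 1804.

1804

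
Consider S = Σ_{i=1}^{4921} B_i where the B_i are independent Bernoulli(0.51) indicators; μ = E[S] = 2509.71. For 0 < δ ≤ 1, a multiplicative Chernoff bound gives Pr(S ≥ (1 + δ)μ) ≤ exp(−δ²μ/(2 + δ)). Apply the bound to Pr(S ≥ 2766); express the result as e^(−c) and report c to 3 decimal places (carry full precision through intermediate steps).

12.450

Write 2766 = (1 + δ)μ, so δ = 2766/2509.71 − 1 = 0.1021194…
Then the exponent is δ²μ/(2 + δ) = (2766 − μ)² / (μ·(2 + δ)) = 12.450374.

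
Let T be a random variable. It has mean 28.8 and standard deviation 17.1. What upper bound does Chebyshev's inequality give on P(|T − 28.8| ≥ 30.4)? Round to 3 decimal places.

Chebyshev: P(|T − μ| ≥ t) ≤ Var(T)/t².
Var(T) = σ² = 17.1² = 292.41.
Bound = 292.41 / 924.16 = 0.3164.

0.316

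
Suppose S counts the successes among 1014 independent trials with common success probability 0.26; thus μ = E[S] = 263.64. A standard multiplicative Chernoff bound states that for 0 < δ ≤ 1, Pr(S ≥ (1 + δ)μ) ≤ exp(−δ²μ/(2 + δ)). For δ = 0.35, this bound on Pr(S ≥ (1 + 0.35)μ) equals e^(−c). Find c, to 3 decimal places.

13.743

c = δ²μ/(2 + δ) = 0.35²·263.64/(2 + 0.35) = 13.7429.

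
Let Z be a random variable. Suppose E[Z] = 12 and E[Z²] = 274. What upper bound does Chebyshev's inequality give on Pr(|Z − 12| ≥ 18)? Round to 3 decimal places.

Var(Z) = E[Z²] − (E[Z])² = 274 − 144 = 130.
Chebyshev's inequality: Pr(|Z − μ| ≥ t) ≤ Var(Z)/t² = 130/324 = 0.4012.

0.401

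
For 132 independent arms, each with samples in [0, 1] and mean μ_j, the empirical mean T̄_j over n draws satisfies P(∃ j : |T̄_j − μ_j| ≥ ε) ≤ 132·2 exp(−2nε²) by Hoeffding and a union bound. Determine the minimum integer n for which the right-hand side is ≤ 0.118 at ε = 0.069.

811

Need 2·132·exp(−2nε²) ≤ 0.118, i.e. exp(−2nε²) ≤ 0.118/264.
So 2nε² ≥ ln(264/0.118) = 7.713020.
Hence n ≥ 7.713020/(2·0.069²) = 810.021.
The smallest integer n is 811.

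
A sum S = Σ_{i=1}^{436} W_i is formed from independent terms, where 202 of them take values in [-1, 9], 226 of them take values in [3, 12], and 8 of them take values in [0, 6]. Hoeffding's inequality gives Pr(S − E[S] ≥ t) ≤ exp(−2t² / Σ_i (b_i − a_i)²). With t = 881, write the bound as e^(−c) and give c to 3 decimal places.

40.014

Σ(b_i − a_i)² = 202·10² + 226·9² + 8·6² = 38794.
c = 2t² / 38794 = 2·881² / 38794 = 40.0145.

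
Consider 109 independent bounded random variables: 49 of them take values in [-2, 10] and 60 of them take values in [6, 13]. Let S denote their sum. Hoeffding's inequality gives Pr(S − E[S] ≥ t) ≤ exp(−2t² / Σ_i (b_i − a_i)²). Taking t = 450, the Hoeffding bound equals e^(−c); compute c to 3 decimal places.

Σ(b_i − a_i)² = 49·12² + 60·7² = 9996.
c = 2t² / 9996 = 2·450² / 9996 = 40.5162.

40.516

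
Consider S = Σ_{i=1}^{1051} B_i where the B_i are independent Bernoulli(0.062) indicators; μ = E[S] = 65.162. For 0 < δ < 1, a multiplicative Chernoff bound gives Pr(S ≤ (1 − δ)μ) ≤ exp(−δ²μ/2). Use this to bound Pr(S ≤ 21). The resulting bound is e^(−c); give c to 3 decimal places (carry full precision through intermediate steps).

14.965

Write 21 = (1 − δ)μ, so δ = 1 − 21/65.162 = 0.6777263…
Then the exponent is δ²μ/2 = (μ − 21)²/(2μ) = 14.964874.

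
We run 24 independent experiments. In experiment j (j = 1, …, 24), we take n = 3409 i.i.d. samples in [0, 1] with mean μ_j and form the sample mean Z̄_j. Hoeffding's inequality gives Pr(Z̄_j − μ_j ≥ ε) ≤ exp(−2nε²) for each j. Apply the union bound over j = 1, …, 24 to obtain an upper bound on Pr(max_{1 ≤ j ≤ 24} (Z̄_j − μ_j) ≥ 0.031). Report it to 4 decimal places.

0.0343

Per-experiment Hoeffding bound: exp(−2·3409·0.031²) = exp(−6.55210) = 0.0014271.
Union bound over 24 events: 24·0.0014271 = 0.03425.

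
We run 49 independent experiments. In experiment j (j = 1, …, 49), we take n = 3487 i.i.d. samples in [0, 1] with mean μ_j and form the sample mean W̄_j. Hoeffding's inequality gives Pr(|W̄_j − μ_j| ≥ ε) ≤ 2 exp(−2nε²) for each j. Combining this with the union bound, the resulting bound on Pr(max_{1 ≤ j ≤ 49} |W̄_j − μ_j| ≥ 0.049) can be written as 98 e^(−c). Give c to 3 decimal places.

Union bound over the 49 events: Pr(max_{1 ≤ j ≤ 49} |W̄_j − μ_j| ≥ 0.049) ≤ 49·2·exp(−2nε²) = 98 exp(−2·3487·0.049²).
So c = 2·3487·0.049² = 16.7446.

16.745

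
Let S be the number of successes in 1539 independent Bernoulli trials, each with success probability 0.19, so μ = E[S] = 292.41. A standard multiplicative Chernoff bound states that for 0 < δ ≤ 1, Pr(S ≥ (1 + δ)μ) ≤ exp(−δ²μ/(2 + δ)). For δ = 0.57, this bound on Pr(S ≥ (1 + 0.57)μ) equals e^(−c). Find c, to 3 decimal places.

36.967

c = δ²μ/(2 + δ) = 0.57²·292.41/(2 + 0.57) = 36.9665.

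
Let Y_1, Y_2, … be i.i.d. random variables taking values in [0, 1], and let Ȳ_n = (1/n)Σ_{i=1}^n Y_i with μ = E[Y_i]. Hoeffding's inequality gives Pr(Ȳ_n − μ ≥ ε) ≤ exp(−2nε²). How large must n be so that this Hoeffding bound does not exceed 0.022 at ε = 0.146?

Require exp(−2nε²) ≤ 0.022, i.e. 2nε² ≥ ln(1/0.022) = 3.816713.
So n ≥ 3.816713 / (2·0.146²) = 89.527.
The smallest integer n is 90.

90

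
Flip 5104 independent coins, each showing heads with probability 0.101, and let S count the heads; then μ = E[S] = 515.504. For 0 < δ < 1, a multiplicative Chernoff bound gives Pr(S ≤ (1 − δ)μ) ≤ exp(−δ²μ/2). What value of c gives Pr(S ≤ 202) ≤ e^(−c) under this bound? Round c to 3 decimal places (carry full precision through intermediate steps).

Write 202 = (1 − δ)μ, so δ = 1 − 202/515.504 = 0.6081505…
Then the exponent is δ²μ/2 = (μ − 202)²/(2μ) = 95.328803.

95.329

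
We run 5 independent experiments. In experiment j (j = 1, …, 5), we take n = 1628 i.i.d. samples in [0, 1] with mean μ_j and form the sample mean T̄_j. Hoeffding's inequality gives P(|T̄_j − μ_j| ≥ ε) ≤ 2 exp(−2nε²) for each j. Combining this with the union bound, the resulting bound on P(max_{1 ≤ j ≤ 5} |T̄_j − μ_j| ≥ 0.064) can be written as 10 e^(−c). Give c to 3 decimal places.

Union bound over the 5 events: P(max_{1 ≤ j ≤ 5} |T̄_j − μ_j| ≥ 0.064) ≤ 5·2·exp(−2nε²) = 10 exp(−2·1628·0.064²).
So c = 2·1628·0.064² = 13.3366.

13.337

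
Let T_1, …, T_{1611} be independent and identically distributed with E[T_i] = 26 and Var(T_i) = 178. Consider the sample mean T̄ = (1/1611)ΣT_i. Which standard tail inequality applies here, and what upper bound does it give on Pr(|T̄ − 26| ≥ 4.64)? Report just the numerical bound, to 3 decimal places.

0.005

With mean and variance of each term known, Chebyshev's inequality bounds the deviation of the sum (or sample mean).
Var(T̄) = Var(T_i)/n = 178/1611 = 0.11049.
Chebyshev: Pr(|T̄ − 26| ≥ 4.64) ≤ Var(T̄)/(4.64)² = 178/(1611·4.64²) = 0.0051.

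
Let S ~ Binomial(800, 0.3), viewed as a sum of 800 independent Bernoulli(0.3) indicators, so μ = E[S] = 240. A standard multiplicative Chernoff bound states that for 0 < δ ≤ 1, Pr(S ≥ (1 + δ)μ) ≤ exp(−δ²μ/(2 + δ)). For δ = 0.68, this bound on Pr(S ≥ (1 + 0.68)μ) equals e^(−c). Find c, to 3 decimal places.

41.409

c = δ²μ/(2 + δ) = 0.68²·240/(2 + 0.68) = 41.4090.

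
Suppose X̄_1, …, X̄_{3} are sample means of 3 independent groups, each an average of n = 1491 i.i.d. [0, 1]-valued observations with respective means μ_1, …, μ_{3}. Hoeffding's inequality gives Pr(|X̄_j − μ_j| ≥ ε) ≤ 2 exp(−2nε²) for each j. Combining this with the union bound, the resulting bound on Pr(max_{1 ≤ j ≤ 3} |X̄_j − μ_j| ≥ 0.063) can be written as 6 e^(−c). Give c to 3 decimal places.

11.836

Union bound over the 3 events: Pr(max_{1 ≤ j ≤ 3} |X̄_j − μ_j| ≥ 0.063) ≤ 3·2·exp(−2nε²) = 6 exp(−2·1491·0.063²).
So c = 2·1491·0.063² = 11.8356.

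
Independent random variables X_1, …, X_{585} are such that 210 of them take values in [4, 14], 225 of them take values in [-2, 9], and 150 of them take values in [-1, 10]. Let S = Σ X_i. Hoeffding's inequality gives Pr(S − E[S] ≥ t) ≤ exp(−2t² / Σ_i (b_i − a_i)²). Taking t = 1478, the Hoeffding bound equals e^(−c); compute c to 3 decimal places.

Σ(b_i − a_i)² = 210·10² + 225·11² + 150·11² = 66375.
c = 2t² / 66375 = 2·1478² / 66375 = 65.8225.

65.822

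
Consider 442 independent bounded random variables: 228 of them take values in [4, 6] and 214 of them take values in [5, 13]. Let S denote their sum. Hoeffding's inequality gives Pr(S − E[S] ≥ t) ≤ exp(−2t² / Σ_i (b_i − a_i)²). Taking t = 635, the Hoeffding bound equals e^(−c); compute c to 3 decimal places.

55.206

Σ(b_i − a_i)² = 228·2² + 214·8² = 14608.
c = 2t² / 14608 = 2·635² / 14608 = 55.2061.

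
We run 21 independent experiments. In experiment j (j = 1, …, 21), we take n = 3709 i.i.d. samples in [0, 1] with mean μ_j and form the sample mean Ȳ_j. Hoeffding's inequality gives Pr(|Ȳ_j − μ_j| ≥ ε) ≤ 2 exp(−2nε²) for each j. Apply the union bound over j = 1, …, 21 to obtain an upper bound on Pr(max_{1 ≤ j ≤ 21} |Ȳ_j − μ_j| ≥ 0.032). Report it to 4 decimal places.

0.0211

Per-experiment Hoeffding bound: 2·exp(−2·3709·0.032²) = 2·exp(−7.59603) = 0.0010049.
Union bound over 21 events: 21·0.0010049 = 0.02110.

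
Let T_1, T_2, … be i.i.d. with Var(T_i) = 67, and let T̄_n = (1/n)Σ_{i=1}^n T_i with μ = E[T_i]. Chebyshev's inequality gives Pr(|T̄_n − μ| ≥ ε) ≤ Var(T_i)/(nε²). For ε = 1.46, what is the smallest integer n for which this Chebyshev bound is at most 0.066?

477

Require 67/(n·1.46²) ≤ 0.066, i.e. n ≥ 67/(0.066·1.46²) = 476.239.
The smallest integer n is 477.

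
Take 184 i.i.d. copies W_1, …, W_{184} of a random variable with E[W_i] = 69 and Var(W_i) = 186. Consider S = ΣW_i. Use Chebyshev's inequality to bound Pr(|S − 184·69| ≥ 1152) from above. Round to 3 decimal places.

0.026

Var(S) = n·Var(W_i) = 184·186 = 34224.
Chebyshev: Pr(|S − 184·69| ≥ 1152) ≤ Var(S)/1152² = 34224/1327104 = 0.0258.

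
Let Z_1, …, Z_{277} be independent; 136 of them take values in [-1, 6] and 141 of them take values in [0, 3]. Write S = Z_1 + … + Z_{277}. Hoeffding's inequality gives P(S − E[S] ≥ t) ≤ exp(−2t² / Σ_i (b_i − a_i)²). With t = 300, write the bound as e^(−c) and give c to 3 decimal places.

Σ(b_i − a_i)² = 136·7² + 141·3² = 7933.
c = 2t² / 7933 = 2·300² / 7933 = 22.6900.

22.690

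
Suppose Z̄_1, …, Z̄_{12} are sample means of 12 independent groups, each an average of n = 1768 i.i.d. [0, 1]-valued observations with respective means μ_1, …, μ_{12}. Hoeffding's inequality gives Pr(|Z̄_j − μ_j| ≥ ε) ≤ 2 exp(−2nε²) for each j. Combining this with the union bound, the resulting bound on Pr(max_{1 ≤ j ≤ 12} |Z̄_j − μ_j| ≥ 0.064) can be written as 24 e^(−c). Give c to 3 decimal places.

14.483

Union bound over the 12 events: Pr(max_{1 ≤ j ≤ 12} |Z̄_j − μ_j| ≥ 0.064) ≤ 12·2·exp(−2nε²) = 24 exp(−2·1768·0.064²).
So c = 2·1768·0.064² = 14.4835.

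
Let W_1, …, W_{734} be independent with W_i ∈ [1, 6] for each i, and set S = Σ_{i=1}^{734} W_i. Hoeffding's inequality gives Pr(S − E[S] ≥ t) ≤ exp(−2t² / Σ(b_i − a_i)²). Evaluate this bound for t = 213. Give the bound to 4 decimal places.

Σ(b_i − a_i)² = 734·(5)² = 18350.
Exponent = 2·213²/18350 = 4.9449.
Bound = exp(−4.9449) = 0.00712.

0.0071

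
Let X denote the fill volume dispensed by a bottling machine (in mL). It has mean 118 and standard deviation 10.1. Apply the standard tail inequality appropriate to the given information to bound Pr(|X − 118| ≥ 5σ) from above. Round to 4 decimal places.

0.0400

Mean and variance are known, so Chebyshev's inequality applies.
Chebyshev: Pr(|X − μ| ≥ t) ≤ Var(X)/t².
Var(X) = σ² = 10.1² = 102.01.
t = 5·10.1 = 50.5.
Bound = 102.01 / 2550.25 = 0.0400.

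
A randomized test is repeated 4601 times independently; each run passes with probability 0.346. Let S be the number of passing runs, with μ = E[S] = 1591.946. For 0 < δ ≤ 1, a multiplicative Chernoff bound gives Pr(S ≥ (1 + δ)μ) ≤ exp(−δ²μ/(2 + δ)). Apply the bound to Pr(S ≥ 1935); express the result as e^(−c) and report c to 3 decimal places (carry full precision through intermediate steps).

Write 1935 = (1 + δ)μ, so δ = 1935/1591.946 − 1 = 0.2154935…
Then the exponent is δ²μ/(2 + δ) = (1935 − μ)² / (μ·(2 + δ)) = 33.367692.

33.368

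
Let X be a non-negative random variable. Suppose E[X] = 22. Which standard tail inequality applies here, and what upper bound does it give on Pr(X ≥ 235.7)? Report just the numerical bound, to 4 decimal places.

0.0933

Only the mean of a non-negative variable is known, so Markov's inequality is the applicable tail bound.
Markov's inequality: for a non-negative random variable, Pr(X ≥ a) ≤ E[X]/a.
Here E[X] = 22 and a = 235.7, so the bound is 22/235.7 = 0.0933.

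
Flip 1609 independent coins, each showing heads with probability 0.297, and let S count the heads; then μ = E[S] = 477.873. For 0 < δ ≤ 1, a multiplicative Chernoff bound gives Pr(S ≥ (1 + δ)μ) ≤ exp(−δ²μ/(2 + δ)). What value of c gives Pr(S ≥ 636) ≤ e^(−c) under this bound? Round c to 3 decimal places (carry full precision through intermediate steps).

22.448

Write 636 = (1 + δ)μ, so δ = 636/477.873 − 1 = 0.3308975…
Then the exponent is δ²μ/(2 + δ) = (636 − μ)² / (μ·(2 + δ)) = 22.447934.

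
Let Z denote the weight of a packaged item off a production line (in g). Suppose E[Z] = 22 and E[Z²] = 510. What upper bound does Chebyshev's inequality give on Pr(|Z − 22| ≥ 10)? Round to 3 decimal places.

Var(Z) = E[Z²] − (E[Z])² = 510 − 484 = 26.
Chebyshev's inequality: Pr(|Z − μ| ≥ t) ≤ Var(Z)/t² = 26/100 = 0.2600.

0.260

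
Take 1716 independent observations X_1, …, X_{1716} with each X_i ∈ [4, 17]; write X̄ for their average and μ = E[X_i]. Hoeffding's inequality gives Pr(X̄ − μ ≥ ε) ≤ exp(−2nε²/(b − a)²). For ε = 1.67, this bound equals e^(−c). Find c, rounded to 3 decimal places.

c = 2nε²/(b − a)² = 2·1716·1.67² / 13² = 56.6361.

56.636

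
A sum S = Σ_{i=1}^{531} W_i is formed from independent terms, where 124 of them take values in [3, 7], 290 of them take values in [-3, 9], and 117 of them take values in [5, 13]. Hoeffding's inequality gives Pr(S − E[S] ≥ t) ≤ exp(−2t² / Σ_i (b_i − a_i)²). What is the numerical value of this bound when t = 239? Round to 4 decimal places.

0.1075

Σ(b_i − a_i)² = 124·4² + 290·12² + 117·8² = 51232.
Exponent = 2·239² / 51232 = 2.22990.
Bound = exp(−2.22990) = 0.10754.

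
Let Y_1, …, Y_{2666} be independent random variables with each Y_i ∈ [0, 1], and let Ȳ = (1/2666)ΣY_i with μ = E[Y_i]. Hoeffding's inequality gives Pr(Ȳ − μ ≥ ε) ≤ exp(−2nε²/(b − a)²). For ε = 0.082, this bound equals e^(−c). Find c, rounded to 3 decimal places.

35.852

c = 2nε²/(b − a)² = 2·2666·0.082² / 1² = 35.8524.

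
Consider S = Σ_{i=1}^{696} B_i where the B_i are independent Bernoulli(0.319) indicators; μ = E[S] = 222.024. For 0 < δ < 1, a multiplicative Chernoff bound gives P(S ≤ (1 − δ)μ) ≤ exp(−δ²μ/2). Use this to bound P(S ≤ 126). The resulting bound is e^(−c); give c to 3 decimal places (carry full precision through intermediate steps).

Write 126 = (1 − δ)μ, so δ = 1 − 126/222.024 = 0.4324938…
Then the exponent is δ²μ/2 = (μ − 126)²/(2μ) = 20.764892.

20.765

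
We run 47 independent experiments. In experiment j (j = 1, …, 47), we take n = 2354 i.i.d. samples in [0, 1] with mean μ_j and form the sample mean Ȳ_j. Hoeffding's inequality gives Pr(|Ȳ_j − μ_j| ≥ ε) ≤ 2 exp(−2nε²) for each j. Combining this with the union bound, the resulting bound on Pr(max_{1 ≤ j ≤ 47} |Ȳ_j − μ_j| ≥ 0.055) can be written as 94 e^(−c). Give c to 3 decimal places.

Union bound over the 47 events: Pr(max_{1 ≤ j ≤ 47} |Ȳ_j − μ_j| ≥ 0.055) ≤ 47·2·exp(−2nε²) = 94 exp(−2·2354·0.055²).
So c = 2·2354·0.055² = 14.2417.

14.242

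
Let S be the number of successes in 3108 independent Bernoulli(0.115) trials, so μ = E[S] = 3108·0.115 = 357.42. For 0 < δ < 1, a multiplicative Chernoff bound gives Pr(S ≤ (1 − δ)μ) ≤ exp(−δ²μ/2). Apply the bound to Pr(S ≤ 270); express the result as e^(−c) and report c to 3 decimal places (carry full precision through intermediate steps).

10.691

Write 270 = (1 − δ)μ, so δ = 1 − 270/357.42 = 0.2445862…
Then the exponent is δ²μ/2 = (μ − 270)²/(2μ) = 10.690863.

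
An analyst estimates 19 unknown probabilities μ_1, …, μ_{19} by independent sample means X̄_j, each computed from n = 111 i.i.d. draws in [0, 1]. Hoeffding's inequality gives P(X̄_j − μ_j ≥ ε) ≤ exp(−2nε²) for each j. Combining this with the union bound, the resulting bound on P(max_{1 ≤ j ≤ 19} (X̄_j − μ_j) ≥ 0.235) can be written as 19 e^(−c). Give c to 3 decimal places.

12.260

Union bound over the 19 events: P(max_{1 ≤ j ≤ 19} (X̄_j − μ_j) ≥ 0.235) ≤ 19·exp(−2nε²) = 19 exp(−2·111·0.235²).
So c = 2·111·0.235² = 12.2599.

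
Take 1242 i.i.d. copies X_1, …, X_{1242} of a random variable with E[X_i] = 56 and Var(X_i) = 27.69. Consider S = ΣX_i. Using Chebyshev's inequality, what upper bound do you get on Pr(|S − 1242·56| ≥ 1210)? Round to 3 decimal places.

0.023

Var(S) = n·Var(X_i) = 1242·27.69 = 34390.98.
Chebyshev: Pr(|S − 1242·56| ≥ 1210) ≤ Var(S)/1210² = 34390.98/1464100 = 0.0235.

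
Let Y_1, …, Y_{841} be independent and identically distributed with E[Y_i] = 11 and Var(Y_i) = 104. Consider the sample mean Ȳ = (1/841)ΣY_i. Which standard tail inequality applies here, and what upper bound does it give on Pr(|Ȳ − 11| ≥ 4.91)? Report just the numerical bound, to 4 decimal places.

0.0051

With mean and variance of each term known, Chebyshev's inequality bounds the deviation of the sum (or sample mean).
Var(Ȳ) = Var(Y_i)/n = 104/841 = 0.12366.
Chebyshev: Pr(|Ȳ − 11| ≥ 4.91) ≤ Var(Ȳ)/(4.91)² = 104/(841·4.91²) = 0.0051.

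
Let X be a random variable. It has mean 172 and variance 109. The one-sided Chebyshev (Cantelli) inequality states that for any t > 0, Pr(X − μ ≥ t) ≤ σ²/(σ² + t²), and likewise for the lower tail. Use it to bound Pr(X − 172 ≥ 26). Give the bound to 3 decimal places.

Here σ² = 109 and t = 26, so σ² + t² = 785.
Cantelli's bound: 109/785 = 0.1389.

0.139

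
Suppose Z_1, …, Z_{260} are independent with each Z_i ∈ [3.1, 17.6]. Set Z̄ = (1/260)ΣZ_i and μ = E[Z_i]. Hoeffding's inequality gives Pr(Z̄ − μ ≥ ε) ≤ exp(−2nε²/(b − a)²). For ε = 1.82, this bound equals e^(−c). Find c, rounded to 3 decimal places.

8.192

c = 2nε²/(b − a)² = 2·260·1.82² / 14.5² = 8.1924.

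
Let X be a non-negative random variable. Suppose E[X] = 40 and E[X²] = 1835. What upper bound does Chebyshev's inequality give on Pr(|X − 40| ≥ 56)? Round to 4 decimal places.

Var(X) = E[X²] − (E[X])² = 1835 − 1600 = 235.
Chebyshev's inequality: Pr(|X − μ| ≥ t) ≤ Var(X)/t² = 235/3136 = 0.0749.

0.0749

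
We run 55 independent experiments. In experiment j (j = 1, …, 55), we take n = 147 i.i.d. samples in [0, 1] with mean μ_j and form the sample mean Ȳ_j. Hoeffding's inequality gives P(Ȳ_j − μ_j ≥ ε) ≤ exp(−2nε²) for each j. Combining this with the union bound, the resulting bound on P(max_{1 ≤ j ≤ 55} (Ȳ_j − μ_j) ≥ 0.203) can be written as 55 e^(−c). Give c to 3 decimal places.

12.115

Union bound over the 55 events: P(max_{1 ≤ j ≤ 55} (Ȳ_j − μ_j) ≥ 0.203) ≤ 55·exp(−2nε²) = 55 exp(−2·147·0.203²).
So c = 2·147·0.203² = 12.1154.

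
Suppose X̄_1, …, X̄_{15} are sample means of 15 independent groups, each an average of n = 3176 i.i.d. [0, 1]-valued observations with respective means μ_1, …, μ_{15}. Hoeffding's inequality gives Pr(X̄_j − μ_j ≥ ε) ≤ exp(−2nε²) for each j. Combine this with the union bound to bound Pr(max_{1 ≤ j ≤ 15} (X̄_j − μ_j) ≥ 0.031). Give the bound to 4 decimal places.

Per-experiment Hoeffding bound: exp(−2·3176·0.031²) = exp(−6.10427) = 0.0022333.
Union bound over 15 events: 15·0.0022333 = 0.03350.

0.0335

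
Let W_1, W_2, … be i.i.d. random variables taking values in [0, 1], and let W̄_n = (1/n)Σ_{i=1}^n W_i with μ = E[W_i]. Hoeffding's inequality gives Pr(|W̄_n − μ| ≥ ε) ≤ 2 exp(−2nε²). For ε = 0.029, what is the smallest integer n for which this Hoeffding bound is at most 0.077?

Require 2·exp(−2nε²) ≤ 0.077, i.e. 2nε² ≥ ln(2/0.077) = 3.257097.
So n ≥ 3.257097 / (2·0.029²) = 1936.443.
The smallest integer n is 1937.

1937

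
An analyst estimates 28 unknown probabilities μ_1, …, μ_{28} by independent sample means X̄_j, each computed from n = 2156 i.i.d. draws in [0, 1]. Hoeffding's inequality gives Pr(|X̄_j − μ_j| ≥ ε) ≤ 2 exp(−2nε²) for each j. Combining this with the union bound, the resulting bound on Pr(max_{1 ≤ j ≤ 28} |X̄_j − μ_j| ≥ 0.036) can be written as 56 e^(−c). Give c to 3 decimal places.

Union bound over the 28 events: Pr(max_{1 ≤ j ≤ 28} |X̄_j − μ_j| ≥ 0.036) ≤ 28·2·exp(−2nε²) = 56 exp(−2·2156·0.036²).
So c = 2·2156·0.036² = 5.5884.

5.588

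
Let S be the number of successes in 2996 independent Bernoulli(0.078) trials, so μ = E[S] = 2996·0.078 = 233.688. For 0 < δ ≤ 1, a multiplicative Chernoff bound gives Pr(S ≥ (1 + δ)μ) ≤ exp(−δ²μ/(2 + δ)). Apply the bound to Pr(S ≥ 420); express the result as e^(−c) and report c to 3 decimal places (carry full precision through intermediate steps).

53.102

Write 420 = (1 + δ)μ, so δ = 420/233.688 − 1 = 0.7972682…
Then the exponent is δ²μ/(2 + δ) = (420 − μ)² / (μ·(2 + δ)) = 53.102032.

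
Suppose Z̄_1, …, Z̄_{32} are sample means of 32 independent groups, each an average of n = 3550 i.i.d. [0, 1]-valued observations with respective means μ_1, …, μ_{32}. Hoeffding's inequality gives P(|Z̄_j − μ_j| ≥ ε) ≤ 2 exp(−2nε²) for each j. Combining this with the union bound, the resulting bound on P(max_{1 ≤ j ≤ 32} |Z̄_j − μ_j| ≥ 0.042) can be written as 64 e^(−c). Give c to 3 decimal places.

12.524

Union bound over the 32 events: P(max_{1 ≤ j ≤ 32} |Z̄_j − μ_j| ≥ 0.042) ≤ 32·2·exp(−2nε²) = 64 exp(−2·3550·0.042²).
So c = 2·3550·0.042² = 12.5244.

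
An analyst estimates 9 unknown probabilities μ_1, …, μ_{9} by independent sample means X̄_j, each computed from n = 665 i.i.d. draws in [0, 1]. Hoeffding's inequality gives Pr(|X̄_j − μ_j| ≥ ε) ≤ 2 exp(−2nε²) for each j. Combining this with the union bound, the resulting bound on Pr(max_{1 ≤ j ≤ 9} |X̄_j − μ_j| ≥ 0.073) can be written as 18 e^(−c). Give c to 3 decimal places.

7.088

Union bound over the 9 events: Pr(max_{1 ≤ j ≤ 9} |X̄_j − μ_j| ≥ 0.073) ≤ 9·2·exp(−2nε²) = 18 exp(−2·665·0.073²).
So c = 2·665·0.073² = 7.0876.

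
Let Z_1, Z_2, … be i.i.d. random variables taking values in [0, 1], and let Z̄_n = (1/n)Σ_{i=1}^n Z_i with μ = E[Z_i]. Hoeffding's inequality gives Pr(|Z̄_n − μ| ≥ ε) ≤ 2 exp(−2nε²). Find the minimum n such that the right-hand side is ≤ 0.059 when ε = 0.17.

Require 2·exp(−2nε²) ≤ 0.059, i.e. 2nε² ≥ ln(2/0.059) = 3.523365.
So n ≥ 3.523365 / (2·0.17²) = 60.958.
The smallest integer n is 61.

61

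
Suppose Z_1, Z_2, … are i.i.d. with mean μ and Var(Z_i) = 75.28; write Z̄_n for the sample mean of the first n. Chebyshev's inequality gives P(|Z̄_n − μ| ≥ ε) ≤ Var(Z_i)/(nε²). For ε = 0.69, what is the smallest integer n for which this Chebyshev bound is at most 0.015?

10542

Require 75.28/(n·0.69²) ≤ 0.015, i.e. n ≥ 75.28/(0.015·0.69²) = 10541.203.
The smallest integer n is 10542.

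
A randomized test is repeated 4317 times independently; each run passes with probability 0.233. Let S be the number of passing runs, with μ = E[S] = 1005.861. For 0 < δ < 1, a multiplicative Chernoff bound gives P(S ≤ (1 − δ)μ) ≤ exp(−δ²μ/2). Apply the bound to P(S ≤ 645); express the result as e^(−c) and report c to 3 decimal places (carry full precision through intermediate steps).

Write 645 = (1 − δ)μ, so δ = 1 − 645/1005.861 = 0.3587583…
Then the exponent is δ²μ/2 = (μ − 645)²/(2μ) = 64.730943.

64.731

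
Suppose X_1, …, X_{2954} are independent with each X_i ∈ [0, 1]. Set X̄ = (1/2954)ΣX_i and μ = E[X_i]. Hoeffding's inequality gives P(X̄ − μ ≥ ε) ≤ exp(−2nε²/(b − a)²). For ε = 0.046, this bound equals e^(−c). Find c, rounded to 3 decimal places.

12.501

c = 2nε²/(b − a)² = 2·2954·0.046² / 1² = 12.5013.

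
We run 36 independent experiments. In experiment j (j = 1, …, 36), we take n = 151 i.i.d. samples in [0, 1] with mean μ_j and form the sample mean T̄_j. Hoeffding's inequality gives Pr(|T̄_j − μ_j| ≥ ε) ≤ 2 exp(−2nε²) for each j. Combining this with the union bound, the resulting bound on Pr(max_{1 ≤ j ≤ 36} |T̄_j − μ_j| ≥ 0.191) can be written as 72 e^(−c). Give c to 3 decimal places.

11.017

Union bound over the 36 events: Pr(max_{1 ≤ j ≤ 36} |T̄_j − μ_j| ≥ 0.191) ≤ 36·2·exp(−2nε²) = 72 exp(−2·151·0.191²).
So c = 2·151·0.191² = 11.0173.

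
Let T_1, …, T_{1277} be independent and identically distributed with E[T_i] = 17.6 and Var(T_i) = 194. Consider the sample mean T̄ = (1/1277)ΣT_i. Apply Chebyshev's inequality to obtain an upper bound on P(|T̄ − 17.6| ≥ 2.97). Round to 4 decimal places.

Var(T̄) = Var(T_i)/n = 194/1277 = 0.15192.
Chebyshev: P(|T̄ − 17.6| ≥ 2.97) ≤ Var(T̄)/(2.97)² = 194/(1277·2.97²) = 0.0172.

0.0172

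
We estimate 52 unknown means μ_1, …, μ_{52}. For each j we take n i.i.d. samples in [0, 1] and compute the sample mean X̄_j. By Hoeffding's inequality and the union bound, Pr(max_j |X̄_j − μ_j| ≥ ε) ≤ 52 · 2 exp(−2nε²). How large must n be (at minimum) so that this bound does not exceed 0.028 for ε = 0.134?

Need 2·52·exp(−2nε²) ≤ 0.028, i.e. exp(−2nε²) ≤ 0.028/104.
So 2nε² ≥ ln(104/0.028) = 8.219942.
Hence n ≥ 8.219942/(2·0.134²) = 228.891.
The smallest integer n is 229.

229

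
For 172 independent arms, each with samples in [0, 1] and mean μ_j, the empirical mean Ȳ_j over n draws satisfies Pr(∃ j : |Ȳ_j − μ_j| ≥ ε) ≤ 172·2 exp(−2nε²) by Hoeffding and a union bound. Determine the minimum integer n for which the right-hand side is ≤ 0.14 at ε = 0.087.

Need 2·172·exp(−2nε²) ≤ 0.14, i.e. exp(−2nε²) ≤ 0.14/344.
So 2nε² ≥ ln(344/0.14) = 7.806755.
Hence n ≥ 7.806755/(2·0.087²) = 515.706.
The smallest integer n is 516.

516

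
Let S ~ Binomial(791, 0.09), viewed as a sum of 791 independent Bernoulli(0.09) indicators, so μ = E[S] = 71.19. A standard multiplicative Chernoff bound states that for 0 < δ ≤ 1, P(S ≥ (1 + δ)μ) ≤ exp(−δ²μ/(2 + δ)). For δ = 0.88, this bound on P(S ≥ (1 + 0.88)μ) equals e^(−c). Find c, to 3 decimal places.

c = δ²μ/(2 + δ) = 0.88²·71.19/(2 + 0.88) = 19.1422.

19.142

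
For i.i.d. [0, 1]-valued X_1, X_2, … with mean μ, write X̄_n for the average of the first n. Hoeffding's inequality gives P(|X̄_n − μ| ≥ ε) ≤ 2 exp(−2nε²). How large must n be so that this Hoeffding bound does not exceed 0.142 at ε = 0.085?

Require 2·exp(−2nε²) ≤ 0.142, i.e. 2nε² ≥ ln(2/0.142) = 2.645075.
So n ≥ 2.645075 / (2·0.085²) = 183.050.
The smallest integer n is 184.

184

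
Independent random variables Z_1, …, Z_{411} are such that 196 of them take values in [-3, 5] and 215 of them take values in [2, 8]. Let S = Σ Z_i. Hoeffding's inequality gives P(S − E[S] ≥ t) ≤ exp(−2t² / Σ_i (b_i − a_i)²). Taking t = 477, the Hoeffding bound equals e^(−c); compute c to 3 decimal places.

22.434

Σ(b_i − a_i)² = 196·8² + 215·6² = 20284.
c = 2t² / 20284 = 2·477² / 20284 = 22.4343.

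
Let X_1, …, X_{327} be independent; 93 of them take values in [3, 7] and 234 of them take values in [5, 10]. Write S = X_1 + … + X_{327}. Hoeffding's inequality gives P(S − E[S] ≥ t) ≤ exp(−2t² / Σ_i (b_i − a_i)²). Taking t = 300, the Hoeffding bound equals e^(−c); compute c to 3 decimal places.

Σ(b_i − a_i)² = 93·4² + 234·5² = 7338.
c = 2t² / 7338 = 2·300² / 7338 = 24.5298.

24.530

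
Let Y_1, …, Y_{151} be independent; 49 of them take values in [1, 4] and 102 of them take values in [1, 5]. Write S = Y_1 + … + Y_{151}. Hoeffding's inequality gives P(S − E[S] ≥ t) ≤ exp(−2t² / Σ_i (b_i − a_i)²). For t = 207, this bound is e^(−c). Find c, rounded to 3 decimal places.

41.340

Σ(b_i − a_i)² = 49·3² + 102·4² = 2073.
c = 2t² / 2073 = 2·207² / 2073 = 41.3401.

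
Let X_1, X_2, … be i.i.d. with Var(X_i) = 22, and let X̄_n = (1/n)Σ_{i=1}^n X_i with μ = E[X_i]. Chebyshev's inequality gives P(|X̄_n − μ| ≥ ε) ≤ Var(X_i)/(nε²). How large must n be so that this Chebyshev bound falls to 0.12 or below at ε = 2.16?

Require 22/(n·2.16²) ≤ 0.12, i.e. n ≥ 22/(0.12·2.16²) = 39.295.
The smallest integer n is 40.

40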